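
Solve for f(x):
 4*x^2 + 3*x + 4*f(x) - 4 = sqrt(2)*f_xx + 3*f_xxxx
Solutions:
 f(x) = C1*exp(-2^(3/4)*sqrt(3)*x/3) + C2*exp(2^(3/4)*sqrt(3)*x/3) + C3*sin(2^(1/4)*x) + C4*cos(2^(1/4)*x) - x^2 - 3*x/4 - sqrt(2)/2 + 1


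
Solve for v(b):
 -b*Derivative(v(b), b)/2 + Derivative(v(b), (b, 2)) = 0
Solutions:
 v(b) = C1 + C2*erfi(b/2)


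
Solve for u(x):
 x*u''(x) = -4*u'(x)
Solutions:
 u(x) = C1 + C2/x^3


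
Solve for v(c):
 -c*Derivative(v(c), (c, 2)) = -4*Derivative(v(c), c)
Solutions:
 v(c) = C1 + C2*c^5


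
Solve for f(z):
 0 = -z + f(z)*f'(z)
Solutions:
 f(z) = -sqrt(C1 + z^2)
 f(z) = sqrt(C1 + z^2)


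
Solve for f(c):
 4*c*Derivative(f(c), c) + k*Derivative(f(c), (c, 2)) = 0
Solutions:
 f(c) = C1 + C2*sqrt(k)*erf(sqrt(2)*c*sqrt(1/k))


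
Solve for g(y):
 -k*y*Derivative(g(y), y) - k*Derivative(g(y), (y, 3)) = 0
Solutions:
 g(y) = C1 + Integral(C2*airyai(-y) + C3*airybi(-y), y)


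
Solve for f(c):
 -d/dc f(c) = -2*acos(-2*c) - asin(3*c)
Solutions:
 f(c) = C1 + 2*c*acos(-2*c) + c*asin(3*c) + sqrt(1 - 9*c^2)/3 + sqrt(1 - 4*c^2)


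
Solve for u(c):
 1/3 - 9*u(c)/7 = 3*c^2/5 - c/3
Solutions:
 u(c) = -7*c^2/15 + 7*c/27 + 7/27


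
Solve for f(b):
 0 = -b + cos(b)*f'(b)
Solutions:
 f(b) = C1 + Integral(b/cos(b), b)


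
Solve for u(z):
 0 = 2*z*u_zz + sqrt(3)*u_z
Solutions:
 u(z) = C1 + C2*z^(1 - sqrt(3)/2)


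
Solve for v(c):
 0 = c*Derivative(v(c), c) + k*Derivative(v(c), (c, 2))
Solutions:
 v(c) = C1 + C2*sqrt(k)*erf(sqrt(2)*c*sqrt(1/k)/2)


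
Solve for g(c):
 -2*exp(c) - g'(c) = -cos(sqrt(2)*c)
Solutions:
 g(c) = C1 - 2*exp(c) + sqrt(2)*sin(sqrt(2)*c)/2


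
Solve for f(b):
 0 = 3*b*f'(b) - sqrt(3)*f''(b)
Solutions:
 f(b) = C1 + C2*erfi(sqrt(2)*3^(1/4)*b/2)


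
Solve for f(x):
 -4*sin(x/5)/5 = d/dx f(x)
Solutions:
 f(x) = C1 + 4*cos(x/5)


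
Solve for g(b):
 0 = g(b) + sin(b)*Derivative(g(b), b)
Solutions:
 g(b) = C1*sqrt(cos(b) + 1)/sqrt(cos(b) - 1)


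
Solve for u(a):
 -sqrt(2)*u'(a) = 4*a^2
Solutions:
 u(a) = C1 - 2*sqrt(2)*a^3/3


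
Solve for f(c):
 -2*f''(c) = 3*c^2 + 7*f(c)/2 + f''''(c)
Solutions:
 f(c) = -6*c^2/7 + (C1*sin(2^(3/4)*7^(1/4)*c*cos(atan(sqrt(10)/2)/2)/2) + C2*cos(2^(3/4)*7^(1/4)*c*cos(atan(sqrt(10)/2)/2)/2))*exp(-2^(3/4)*7^(1/4)*c*sin(atan(sqrt(10)/2)/2)/2) + (C3*sin(2^(3/4)*7^(1/4)*c*cos(atan(sqrt(10)/2)/2)/2) + C4*cos(2^(3/4)*7^(1/4)*c*cos(atan(sqrt(10)/2)/2)/2))*exp(2^(3/4)*7^(1/4)*c*sin(atan(sqrt(10)/2)/2)/2) + 48/49


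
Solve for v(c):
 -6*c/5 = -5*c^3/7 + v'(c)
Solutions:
 v(c) = C1 + 5*c^4/28 - 3*c^2/5


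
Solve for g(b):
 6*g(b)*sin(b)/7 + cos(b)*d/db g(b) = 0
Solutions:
 g(b) = C1*cos(b)^(6/7)


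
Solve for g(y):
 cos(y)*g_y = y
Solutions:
 g(y) = C1 + Integral(y/cos(y), y)


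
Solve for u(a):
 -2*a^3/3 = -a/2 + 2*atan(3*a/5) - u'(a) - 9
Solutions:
 u(a) = C1 + a^4/6 - a^2/4 + 2*a*atan(3*a/5) - 9*a - 5*log(9*a^2 + 25)/3


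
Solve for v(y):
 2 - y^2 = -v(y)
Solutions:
 v(y) = y^2 - 2


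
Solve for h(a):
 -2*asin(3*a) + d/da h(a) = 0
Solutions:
 h(a) = C1 + 2*a*asin(3*a) + 2*sqrt(1 - 9*a^2)/3


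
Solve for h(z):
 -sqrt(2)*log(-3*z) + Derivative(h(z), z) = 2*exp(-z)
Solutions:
 h(z) = C1 + sqrt(2)*z*log(-z) + sqrt(2)*z*(-1 + log(3)) - 2*exp(-z)


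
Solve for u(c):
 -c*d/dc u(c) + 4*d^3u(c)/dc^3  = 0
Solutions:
 u(c) = C1 + Integral(C2*airyai(2^(1/3)*c/2) + C3*airybi(2^(1/3)*c/2), c)


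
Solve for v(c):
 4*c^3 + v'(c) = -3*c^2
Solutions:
 v(c) = C1 - c^4 - c^3


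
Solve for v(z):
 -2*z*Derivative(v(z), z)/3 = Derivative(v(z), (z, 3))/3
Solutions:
 v(z) = C1 + Integral(C2*airyai(-2^(1/3)*z) + C3*airybi(-2^(1/3)*z), z)


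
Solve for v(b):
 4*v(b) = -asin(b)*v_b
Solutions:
 v(b) = C1*exp(-4*Integral(1/asin(b), b))


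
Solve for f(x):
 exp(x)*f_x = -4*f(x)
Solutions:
 f(x) = C1*exp(4*exp(-x))


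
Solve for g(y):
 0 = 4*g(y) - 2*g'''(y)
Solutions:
 g(y) = C3*exp(2^(1/3)*y) + (C1*sin(2^(1/3)*sqrt(3)*y/2) + C2*cos(2^(1/3)*sqrt(3)*y/2))*exp(-2^(1/3)*y/2)


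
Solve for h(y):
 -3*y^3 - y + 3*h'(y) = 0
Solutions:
 h(y) = C1 + y^4/4 + y^2/6


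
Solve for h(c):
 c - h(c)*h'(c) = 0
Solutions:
 h(c) = -sqrt(C1 + c^2)
 h(c) = sqrt(C1 + c^2)


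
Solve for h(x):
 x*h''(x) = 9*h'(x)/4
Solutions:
 h(x) = C1 + C2*x^(13/4)


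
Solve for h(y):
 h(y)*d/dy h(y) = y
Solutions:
 h(y) = -sqrt(C1 + y^2)
 h(y) = sqrt(C1 + y^2)


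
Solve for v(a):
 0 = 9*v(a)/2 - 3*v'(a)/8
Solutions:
 v(a) = C1*exp(12*a)


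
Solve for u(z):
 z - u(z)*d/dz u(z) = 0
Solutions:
 u(z) = -sqrt(C1 + z^2)
 u(z) = sqrt(C1 + z^2)


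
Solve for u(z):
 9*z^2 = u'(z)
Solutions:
 u(z) = C1 + 3*z^3


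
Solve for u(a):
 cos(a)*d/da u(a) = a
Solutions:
 u(a) = C1 + Integral(a/cos(a), a)


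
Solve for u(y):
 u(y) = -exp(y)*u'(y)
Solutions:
 u(y) = C1*exp(exp(-y))


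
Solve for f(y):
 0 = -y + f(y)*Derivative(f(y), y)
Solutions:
 f(y) = -sqrt(C1 + y^2)
 f(y) = sqrt(C1 + y^2)


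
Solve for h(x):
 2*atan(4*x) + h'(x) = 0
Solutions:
 h(x) = C1 - 2*x*atan(4*x) + log(16*x^2 + 1)/4


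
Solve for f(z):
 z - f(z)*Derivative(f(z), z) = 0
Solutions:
 f(z) = -sqrt(C1 + z^2)
 f(z) = sqrt(C1 + z^2)


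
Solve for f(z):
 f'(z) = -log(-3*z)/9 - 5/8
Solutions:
 f(z) = C1 - z*log(-z)/9 + z*(-37 - 8*log(3))/72


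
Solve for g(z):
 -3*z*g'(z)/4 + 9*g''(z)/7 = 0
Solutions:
 g(z) = C1 + C2*erfi(sqrt(42)*z/12)


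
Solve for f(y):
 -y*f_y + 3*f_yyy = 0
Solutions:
 f(y) = C1 + Integral(C2*airyai(3^(2/3)*y/3) + C3*airybi(3^(2/3)*y/3), y)


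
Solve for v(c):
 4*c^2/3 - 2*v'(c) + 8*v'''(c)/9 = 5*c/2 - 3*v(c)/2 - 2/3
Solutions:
 v(c) = C1*exp(6^(1/3)*c*(2*6^(1/3)/(sqrt(33) + 9)^(1/3) + (sqrt(33) + 9)^(1/3))/8)*sin(2^(1/3)*3^(1/6)*c*(-3^(2/3)*(sqrt(33) + 9)^(1/3) + 6*2^(1/3)/(sqrt(33) + 9)^(1/3))/8) + C2*exp(6^(1/3)*c*(2*6^(1/3)/(sqrt(33) + 9)^(1/3) + (sqrt(33) + 9)^(1/3))/8)*cos(2^(1/3)*3^(1/6)*c*(-3^(2/3)*(sqrt(33) + 9)^(1/3) + 6*2^(1/3)/(sqrt(33) + 9)^(1/3))/8) + C3*exp(-6^(1/3)*c*(2*6^(1/3)/(sqrt(33) + 9)^(1/3) + (sqrt(33) + 9)^(1/3))/4) - 8*c^2/9 - 19*c/27 - 112/81


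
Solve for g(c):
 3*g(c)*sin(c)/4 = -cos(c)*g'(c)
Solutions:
 g(c) = C1*cos(c)^(3/4)


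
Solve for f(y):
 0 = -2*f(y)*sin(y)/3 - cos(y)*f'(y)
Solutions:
 f(y) = C1*cos(y)^(2/3)


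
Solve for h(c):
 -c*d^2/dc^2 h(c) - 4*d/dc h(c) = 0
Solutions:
 h(c) = C1 + C2/c^3


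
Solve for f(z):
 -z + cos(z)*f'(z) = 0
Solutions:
 f(z) = C1 + Integral(z/cos(z), z)


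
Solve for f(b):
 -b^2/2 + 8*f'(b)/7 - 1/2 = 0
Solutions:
 f(b) = C1 + 7*b^3/48 + 7*b/16


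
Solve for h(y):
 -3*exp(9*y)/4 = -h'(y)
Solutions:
 h(y) = C1 + exp(9*y)/12


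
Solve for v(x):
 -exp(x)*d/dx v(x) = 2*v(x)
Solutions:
 v(x) = C1*exp(2*exp(-x))


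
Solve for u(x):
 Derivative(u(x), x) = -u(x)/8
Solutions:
 u(x) = C1*exp(-x/8)


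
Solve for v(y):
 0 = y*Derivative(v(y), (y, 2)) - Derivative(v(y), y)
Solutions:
 v(y) = C1 + C2*y^2


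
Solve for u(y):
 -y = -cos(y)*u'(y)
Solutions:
 u(y) = C1 + Integral(y/cos(y), y)


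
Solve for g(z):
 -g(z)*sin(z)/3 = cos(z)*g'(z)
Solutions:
 g(z) = C1*cos(z)^(1/3)


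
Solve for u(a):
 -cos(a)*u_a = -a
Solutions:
 u(a) = C1 + Integral(a/cos(a), a)


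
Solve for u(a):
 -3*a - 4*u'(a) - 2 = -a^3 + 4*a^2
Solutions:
 u(a) = C1 + a^4/16 - a^3/3 - 3*a^2/8 - a/2


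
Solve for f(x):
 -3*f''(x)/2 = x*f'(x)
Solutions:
 f(x) = C1 + C2*erf(sqrt(3)*x/3)


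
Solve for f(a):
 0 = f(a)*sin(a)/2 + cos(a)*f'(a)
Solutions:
 f(a) = C1*sqrt(cos(a))


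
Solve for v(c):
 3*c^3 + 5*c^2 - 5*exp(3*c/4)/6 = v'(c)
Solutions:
 v(c) = C1 + 3*c^4/4 + 5*c^3/3 - 10*exp(3*c/4)/9


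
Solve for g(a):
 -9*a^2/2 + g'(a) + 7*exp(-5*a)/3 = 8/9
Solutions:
 g(a) = C1 + 3*a^3/2 + 8*a/9 + 7*exp(-5*a)/15


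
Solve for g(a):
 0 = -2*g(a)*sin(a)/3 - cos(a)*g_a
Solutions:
 g(a) = C1*cos(a)^(2/3)


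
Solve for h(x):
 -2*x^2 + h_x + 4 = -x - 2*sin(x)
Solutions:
 h(x) = C1 + 2*x^3/3 - x^2/2 - 4*x + 2*cos(x)


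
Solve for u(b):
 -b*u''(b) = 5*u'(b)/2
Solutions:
 u(b) = C1 + C2/b^(3/2)


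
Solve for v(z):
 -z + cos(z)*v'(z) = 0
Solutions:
 v(z) = C1 + Integral(z/cos(z), z)


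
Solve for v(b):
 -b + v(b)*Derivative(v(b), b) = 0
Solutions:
 v(b) = -sqrt(C1 + b^2)
 v(b) = sqrt(C1 + b^2)


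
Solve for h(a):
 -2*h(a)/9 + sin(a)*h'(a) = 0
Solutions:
 h(a) = C1*(cos(a) - 1)^(1/9)/(cos(a) + 1)^(1/9)


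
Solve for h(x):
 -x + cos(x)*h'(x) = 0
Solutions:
 h(x) = C1 + Integral(x/cos(x), x)


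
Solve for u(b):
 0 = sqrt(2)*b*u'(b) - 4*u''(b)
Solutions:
 u(b) = C1 + C2*erfi(2^(3/4)*b/4)


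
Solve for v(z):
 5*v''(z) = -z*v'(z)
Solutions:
 v(z) = C1 + C2*erf(sqrt(10)*z/10)


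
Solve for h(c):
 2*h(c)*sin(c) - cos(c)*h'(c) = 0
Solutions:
 h(c) = C1/cos(c)^2


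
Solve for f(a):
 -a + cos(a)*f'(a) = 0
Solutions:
 f(a) = C1 + Integral(a/cos(a), a)


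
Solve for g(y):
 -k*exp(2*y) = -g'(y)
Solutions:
 g(y) = C1 + k*exp(2*y)/2


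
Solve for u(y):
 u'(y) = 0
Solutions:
 u(y) = C1


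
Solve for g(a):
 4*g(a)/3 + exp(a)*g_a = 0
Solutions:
 g(a) = C1*exp(4*exp(-a)/3)


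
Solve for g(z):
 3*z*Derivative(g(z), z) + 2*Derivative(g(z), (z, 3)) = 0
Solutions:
 g(z) = C1 + Integral(C2*airyai(-2^(2/3)*3^(1/3)*z/2) + C3*airybi(-2^(2/3)*3^(1/3)*z/2), z)


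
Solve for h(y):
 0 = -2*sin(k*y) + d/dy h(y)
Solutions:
 h(y) = C1 - 2*cos(k*y)/k


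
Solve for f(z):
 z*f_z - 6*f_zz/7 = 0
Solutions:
 f(z) = C1 + C2*erfi(sqrt(21)*z/6)


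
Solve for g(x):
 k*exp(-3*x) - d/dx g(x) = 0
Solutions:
 g(x) = C1 - k*exp(-3*x)/3


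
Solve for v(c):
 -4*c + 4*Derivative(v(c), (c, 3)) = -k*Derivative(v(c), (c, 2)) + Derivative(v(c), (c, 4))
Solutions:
 v(c) = C1 + C2*c + C3*exp(c*(2 - sqrt(k + 4))) + C4*exp(c*(sqrt(k + 4) + 2)) + 2*c^3/(3*k) - 8*c^2/k^2


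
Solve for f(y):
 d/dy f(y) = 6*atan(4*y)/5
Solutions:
 f(y) = C1 + 6*y*atan(4*y)/5 - 3*log(16*y^2 + 1)/20


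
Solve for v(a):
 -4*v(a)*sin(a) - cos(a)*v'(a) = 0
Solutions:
 v(a) = C1*cos(a)^4


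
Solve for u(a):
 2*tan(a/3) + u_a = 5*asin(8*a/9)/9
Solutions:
 u(a) = C1 + 5*a*asin(8*a/9)/9 + 5*sqrt(81 - 64*a^2)/72 + 6*log(cos(a/3))


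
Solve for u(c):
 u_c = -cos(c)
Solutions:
 u(c) = C1 - sin(c)


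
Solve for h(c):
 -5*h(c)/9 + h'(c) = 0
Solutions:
 h(c) = C1*exp(5*c/9)


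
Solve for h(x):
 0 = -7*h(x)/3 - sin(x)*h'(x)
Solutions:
 h(x) = C1*(cos(x) + 1)^(7/6)/(cos(x) - 1)^(7/6)


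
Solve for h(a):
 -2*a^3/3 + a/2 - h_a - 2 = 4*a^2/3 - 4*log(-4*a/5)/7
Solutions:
 h(a) = C1 - a^4/6 - 4*a^3/9 + a^2/4 + 4*a*log(-a)/7 + 2*a*(-9 - 2*log(5) + 4*log(2))/7


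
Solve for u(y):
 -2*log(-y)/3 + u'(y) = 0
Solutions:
 u(y) = C1 + 2*y*log(-y)/3 - 2*y/3


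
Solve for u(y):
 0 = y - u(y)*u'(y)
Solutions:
 u(y) = -sqrt(C1 + y^2)
 u(y) = sqrt(C1 + y^2)


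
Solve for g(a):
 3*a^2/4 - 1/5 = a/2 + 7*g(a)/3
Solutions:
 g(a) = 9*a^2/28 - 3*a/14 - 3/35


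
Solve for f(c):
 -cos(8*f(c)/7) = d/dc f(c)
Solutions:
 c - 7*log(sin(8*f(c)/7) - 1)/16 + 7*log(sin(8*f(c)/7) + 1)/16 = C1


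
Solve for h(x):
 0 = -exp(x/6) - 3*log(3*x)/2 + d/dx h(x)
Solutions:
 h(x) = C1 + 3*x*log(x)/2 + 3*x*(-1 + log(3))/2 + 6*exp(x/6)


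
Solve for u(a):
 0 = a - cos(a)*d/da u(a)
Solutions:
 u(a) = C1 + Integral(a/cos(a), a)


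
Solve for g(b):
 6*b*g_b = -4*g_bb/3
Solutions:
 g(b) = C1 + C2*erf(3*b/2)


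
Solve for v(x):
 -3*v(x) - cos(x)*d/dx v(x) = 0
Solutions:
 v(x) = C1*(sin(x) - 1)^(3/2)/(sin(x) + 1)^(3/2)


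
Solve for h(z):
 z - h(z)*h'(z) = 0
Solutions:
 h(z) = -sqrt(C1 + z^2)
 h(z) = sqrt(C1 + z^2)


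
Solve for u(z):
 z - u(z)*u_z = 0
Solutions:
 u(z) = -sqrt(C1 + z^2)
 u(z) = sqrt(C1 + z^2)


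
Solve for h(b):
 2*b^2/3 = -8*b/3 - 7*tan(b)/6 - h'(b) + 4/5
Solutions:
 h(b) = C1 - 2*b^3/9 - 4*b^2/3 + 4*b/5 + 7*log(cos(b))/6


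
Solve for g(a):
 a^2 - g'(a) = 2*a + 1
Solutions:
 g(a) = C1 + a^3/3 - a^2 - a


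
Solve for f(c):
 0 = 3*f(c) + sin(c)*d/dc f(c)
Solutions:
 f(c) = C1*(cos(c) + 1)^(3/2)/(cos(c) - 1)^(3/2)


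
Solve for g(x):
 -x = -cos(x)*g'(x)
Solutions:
 g(x) = C1 + Integral(x/cos(x), x)


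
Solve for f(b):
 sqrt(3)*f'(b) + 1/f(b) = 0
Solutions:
 f(b) = -sqrt(C1 - 6*sqrt(3)*b)/3
 f(b) = sqrt(C1 - 6*sqrt(3)*b)/3


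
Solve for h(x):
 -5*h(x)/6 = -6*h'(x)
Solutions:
 h(x) = C1*exp(5*x/36)


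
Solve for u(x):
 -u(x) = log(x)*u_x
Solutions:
 u(x) = C1*exp(-li(x))


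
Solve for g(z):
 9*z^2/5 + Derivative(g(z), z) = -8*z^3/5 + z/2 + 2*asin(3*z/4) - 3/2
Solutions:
 g(z) = C1 - 2*z^4/5 - 3*z^3/5 + z^2/4 + 2*z*asin(3*z/4) - 3*z/2 + 2*sqrt(16 - 9*z^2)/3


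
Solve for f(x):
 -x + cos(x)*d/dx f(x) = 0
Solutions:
 f(x) = C1 + Integral(x/cos(x), x)


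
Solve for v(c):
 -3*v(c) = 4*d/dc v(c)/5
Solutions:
 v(c) = C1*exp(-15*c/4)


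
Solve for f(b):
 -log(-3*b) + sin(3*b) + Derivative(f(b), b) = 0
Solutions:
 f(b) = C1 + b*log(-b) - b + b*log(3) + cos(3*b)/3


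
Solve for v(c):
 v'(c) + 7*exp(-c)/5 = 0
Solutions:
 v(c) = C1 + 7*exp(-c)/5


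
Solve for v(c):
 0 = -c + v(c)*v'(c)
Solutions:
 v(c) = -sqrt(C1 + c^2)
 v(c) = sqrt(C1 + c^2)


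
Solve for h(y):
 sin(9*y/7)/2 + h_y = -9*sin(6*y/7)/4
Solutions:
 h(y) = C1 + 21*cos(6*y/7)/8 + 7*cos(9*y/7)/18


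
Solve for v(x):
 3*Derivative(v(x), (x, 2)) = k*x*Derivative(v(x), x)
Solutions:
 v(x) = Piecewise((-sqrt(6)*sqrt(pi)*C1*erf(sqrt(6)*x*sqrt(-k)/6)/(2*sqrt(-k)) - C2, (k > 0) | (k < 0)), (-C1*x - C2, True))


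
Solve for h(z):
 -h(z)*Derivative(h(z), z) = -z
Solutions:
 h(z) = -sqrt(C1 + z^2)
 h(z) = sqrt(C1 + z^2)


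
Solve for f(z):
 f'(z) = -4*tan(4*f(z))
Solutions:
 f(z) = -asin(C1*exp(-16*z))/4 + pi/4
 f(z) = asin(C1*exp(-16*z))/4


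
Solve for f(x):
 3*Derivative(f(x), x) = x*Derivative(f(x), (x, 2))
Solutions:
 f(x) = C1 + C2*x^4


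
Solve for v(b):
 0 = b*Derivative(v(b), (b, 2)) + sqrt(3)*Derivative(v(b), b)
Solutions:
 v(b) = C1 + C2*b^(1 - sqrt(3))


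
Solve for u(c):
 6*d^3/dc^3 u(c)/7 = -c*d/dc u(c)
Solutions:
 u(c) = C1 + Integral(C2*airyai(-6^(2/3)*7^(1/3)*c/6) + C3*airybi(-6^(2/3)*7^(1/3)*c/6), c)


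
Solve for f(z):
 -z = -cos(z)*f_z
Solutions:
 f(z) = C1 + Integral(z/cos(z), z)


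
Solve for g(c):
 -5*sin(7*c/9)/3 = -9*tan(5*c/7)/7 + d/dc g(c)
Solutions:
 g(c) = C1 - 9*log(cos(5*c/7))/5 + 15*cos(7*c/9)/7


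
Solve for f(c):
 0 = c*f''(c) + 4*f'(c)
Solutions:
 f(c) = C1 + C2/c^3


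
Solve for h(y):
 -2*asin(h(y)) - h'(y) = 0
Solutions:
 Integral(1/asin(_y), (_y, h(y))) = C1 - 2*y


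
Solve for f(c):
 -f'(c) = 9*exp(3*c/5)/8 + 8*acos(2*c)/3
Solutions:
 f(c) = C1 - 8*c*acos(2*c)/3 + 4*sqrt(1 - 4*c^2)/3 - 15*exp(3*c/5)/8


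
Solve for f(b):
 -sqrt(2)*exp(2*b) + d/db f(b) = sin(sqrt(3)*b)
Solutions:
 f(b) = C1 + sqrt(2)*exp(2*b)/2 - sqrt(3)*cos(sqrt(3)*b)/3


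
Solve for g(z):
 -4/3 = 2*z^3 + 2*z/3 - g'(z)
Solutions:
 g(z) = C1 + z^4/2 + z^2/3 + 4*z/3


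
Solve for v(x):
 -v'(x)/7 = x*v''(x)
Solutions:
 v(x) = C1 + C2*x^(6/7)


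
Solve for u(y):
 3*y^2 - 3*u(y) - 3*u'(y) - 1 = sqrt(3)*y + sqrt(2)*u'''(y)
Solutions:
 u(y) = C1*exp(y*(-2*2^(1/6)/(3*sqrt(2) + 2*sqrt(sqrt(2) + 9/2))^(1/3) + 2^(1/3)*(3*sqrt(2) + 2*sqrt(sqrt(2) + 9/2))^(1/3))/4)*sin(sqrt(3)*y*(18*2^(1/6)/(81*sqrt(2) + 2*sqrt(729*sqrt(2) + 6561/2))^(1/3) + 2^(1/3)*(81*sqrt(2) + 2*sqrt(729*sqrt(2) + 6561/2))^(1/3))/12) + C2*exp(y*(-2*2^(1/6)/(3*sqrt(2) + 2*sqrt(sqrt(2) + 9/2))^(1/3) + 2^(1/3)*(3*sqrt(2) + 2*sqrt(sqrt(2) + 9/2))^(1/3))/4)*cos(sqrt(3)*y*(18*2^(1/6)/(81*sqrt(2) + 2*sqrt(729*sqrt(2) + 6561/2))^(1/3) + 2^(1/3)*(81*sqrt(2) + 2*sqrt(729*sqrt(2) + 6561/2))^(1/3))/12) + C3*exp(y*(-2^(1/3)*(3*sqrt(2) + 2*sqrt(sqrt(2) + 9/2))^(1/3)/2 + 2^(1/6)/(3*sqrt(2) + 2*sqrt(sqrt(2) + 9/2))^(1/3))) + y^2 - 2*y - sqrt(3)*y/3 + sqrt(3)/3 + 5/3


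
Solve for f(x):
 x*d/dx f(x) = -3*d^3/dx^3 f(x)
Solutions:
 f(x) = C1 + Integral(C2*airyai(-3^(2/3)*x/3) + C3*airybi(-3^(2/3)*x/3), x)


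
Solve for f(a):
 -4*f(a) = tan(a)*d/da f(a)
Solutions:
 f(a) = C1/sin(a)^4


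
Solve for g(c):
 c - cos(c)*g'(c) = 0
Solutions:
 g(c) = C1 + Integral(c/cos(c), c)


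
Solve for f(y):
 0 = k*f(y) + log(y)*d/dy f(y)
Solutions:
 f(y) = C1*exp(-k*li(y))


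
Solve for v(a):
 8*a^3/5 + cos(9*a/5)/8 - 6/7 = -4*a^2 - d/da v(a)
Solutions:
 v(a) = C1 - 2*a^4/5 - 4*a^3/3 + 6*a/7 - 5*sin(9*a/5)/72


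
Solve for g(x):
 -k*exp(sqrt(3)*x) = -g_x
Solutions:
 g(x) = C1 + sqrt(3)*k*exp(sqrt(3)*x)/3


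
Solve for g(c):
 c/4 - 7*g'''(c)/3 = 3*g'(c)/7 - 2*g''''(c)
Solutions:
 g(c) = C1 + C2*exp(c*(-7^(2/3)*(108*sqrt(3441) + 6775)^(1/3) - 343*7^(1/3)/(108*sqrt(3441) + 6775)^(1/3) + 98)/252)*sin(sqrt(3)*7^(1/3)*c*(-7^(1/3)*(108*sqrt(3441) + 6775)^(1/3) + 343/(108*sqrt(3441) + 6775)^(1/3))/252) + C3*exp(c*(-7^(2/3)*(108*sqrt(3441) + 6775)^(1/3) - 343*7^(1/3)/(108*sqrt(3441) + 6775)^(1/3) + 98)/252)*cos(sqrt(3)*7^(1/3)*c*(-7^(1/3)*(108*sqrt(3441) + 6775)^(1/3) + 343/(108*sqrt(3441) + 6775)^(1/3))/252) + C4*exp(c*(343*7^(1/3)/(108*sqrt(3441) + 6775)^(1/3) + 49 + 7^(2/3)*(108*sqrt(3441) + 6775)^(1/3))/126) + 7*c^2/24


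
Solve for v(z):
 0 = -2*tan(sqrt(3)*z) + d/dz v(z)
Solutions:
 v(z) = C1 - 2*sqrt(3)*log(cos(sqrt(3)*z))/3


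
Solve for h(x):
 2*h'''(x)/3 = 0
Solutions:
 h(x) = C1 + C2*x + C3*x^2


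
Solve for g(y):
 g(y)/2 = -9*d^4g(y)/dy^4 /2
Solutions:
 g(y) = (C1*sin(sqrt(6)*y/6) + C2*cos(sqrt(6)*y/6))*exp(-sqrt(6)*y/6) + (C3*sin(sqrt(6)*y/6) + C4*cos(sqrt(6)*y/6))*exp(sqrt(6)*y/6)


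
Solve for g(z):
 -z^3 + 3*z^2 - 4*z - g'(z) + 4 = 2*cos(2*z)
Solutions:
 g(z) = C1 - z^4/4 + z^3 - 2*z^2 + 4*z - sin(2*z)


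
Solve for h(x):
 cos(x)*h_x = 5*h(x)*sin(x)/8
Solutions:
 h(x) = C1/cos(x)^(5/8)


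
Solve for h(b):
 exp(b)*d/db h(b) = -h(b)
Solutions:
 h(b) = C1*exp(exp(-b))


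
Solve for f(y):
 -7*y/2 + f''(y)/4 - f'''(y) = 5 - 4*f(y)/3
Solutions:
 f(y) = C1*exp(y*(-(48*sqrt(577) + 1153)^(1/3) - 1/(48*sqrt(577) + 1153)^(1/3) + 2)/24)*sin(sqrt(3)*y*(-(48*sqrt(577) + 1153)^(1/3) + (48*sqrt(577) + 1153)^(-1/3))/24) + C2*exp(y*(-(48*sqrt(577) + 1153)^(1/3) - 1/(48*sqrt(577) + 1153)^(1/3) + 2)/24)*cos(sqrt(3)*y*(-(48*sqrt(577) + 1153)^(1/3) + (48*sqrt(577) + 1153)^(-1/3))/24) + C3*exp(y*((48*sqrt(577) + 1153)^(-1/3) + 1 + (48*sqrt(577) + 1153)^(1/3))/12) + 21*y/8 + 15/4


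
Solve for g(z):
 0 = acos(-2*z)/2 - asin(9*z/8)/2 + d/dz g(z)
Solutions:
 g(z) = C1 - z*acos(-2*z)/2 + z*asin(9*z/8)/2 - sqrt(1 - 4*z^2)/4 + sqrt(64 - 81*z^2)/18


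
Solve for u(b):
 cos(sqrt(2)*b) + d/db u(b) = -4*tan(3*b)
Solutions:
 u(b) = C1 + 4*log(cos(3*b))/3 - sqrt(2)*sin(sqrt(2)*b)/2


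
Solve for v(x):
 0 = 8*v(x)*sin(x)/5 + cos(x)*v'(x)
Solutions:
 v(x) = C1*cos(x)^(8/5)


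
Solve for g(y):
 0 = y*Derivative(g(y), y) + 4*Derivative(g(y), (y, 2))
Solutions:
 g(y) = C1 + C2*erf(sqrt(2)*y/4)


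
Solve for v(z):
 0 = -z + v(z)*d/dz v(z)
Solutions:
 v(z) = -sqrt(C1 + z^2)
 v(z) = sqrt(C1 + z^2)


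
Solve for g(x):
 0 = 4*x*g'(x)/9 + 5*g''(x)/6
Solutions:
 g(x) = C1 + C2*erf(2*sqrt(15)*x/15)


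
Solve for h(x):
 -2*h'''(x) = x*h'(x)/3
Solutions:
 h(x) = C1 + Integral(C2*airyai(-6^(2/3)*x/6) + C3*airybi(-6^(2/3)*x/6), x)


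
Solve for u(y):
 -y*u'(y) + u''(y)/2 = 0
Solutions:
 u(y) = C1 + C2*erfi(y)


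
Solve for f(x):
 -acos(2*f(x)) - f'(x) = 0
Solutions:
 Integral(1/acos(2*_y), (_y, f(x))) = C1 - x


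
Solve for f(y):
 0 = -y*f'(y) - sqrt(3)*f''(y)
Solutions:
 f(y) = C1 + C2*erf(sqrt(2)*3^(3/4)*y/6)


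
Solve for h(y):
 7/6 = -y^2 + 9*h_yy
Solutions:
 h(y) = C1 + C2*y + y^4/108 + 7*y^2/108


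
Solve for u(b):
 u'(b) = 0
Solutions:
 u(b) = C1


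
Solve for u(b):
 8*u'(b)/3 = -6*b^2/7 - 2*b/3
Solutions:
 u(b) = C1 - 3*b^3/28 - b^2/8


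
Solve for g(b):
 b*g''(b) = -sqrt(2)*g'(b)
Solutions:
 g(b) = C1 + C2*b^(1 - sqrt(2))


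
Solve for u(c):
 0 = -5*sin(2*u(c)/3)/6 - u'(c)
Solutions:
 5*c/6 + 3*log(cos(2*u(c)/3) - 1)/4 - 3*log(cos(2*u(c)/3) + 1)/4 = C1


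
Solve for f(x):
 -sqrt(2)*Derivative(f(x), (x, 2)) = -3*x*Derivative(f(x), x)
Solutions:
 f(x) = C1 + C2*erfi(2^(1/4)*sqrt(3)*x/2)


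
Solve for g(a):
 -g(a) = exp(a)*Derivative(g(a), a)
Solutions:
 g(a) = C1*exp(exp(-a))


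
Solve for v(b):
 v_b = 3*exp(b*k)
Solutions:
 v(b) = C1 + 3*exp(b*k)/k


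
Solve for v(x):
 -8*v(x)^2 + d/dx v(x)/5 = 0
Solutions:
 v(x) = -1/(C1 + 40*x)


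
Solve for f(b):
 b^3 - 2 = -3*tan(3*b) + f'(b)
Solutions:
 f(b) = C1 + b^4/4 - 2*b - log(cos(3*b))


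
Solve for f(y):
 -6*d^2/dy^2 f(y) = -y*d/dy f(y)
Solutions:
 f(y) = C1 + C2*erfi(sqrt(3)*y/6)


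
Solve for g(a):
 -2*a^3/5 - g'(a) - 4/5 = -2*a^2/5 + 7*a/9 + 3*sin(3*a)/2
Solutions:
 g(a) = C1 - a^4/10 + 2*a^3/15 - 7*a^2/18 - 4*a/5 + cos(3*a)/2


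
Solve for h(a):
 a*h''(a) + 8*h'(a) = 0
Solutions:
 h(a) = C1 + C2/a^7


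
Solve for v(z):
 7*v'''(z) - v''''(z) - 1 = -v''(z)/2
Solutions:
 v(z) = C1 + C2*z + C3*exp(z*(7 - sqrt(51))/2) + C4*exp(z*(7 + sqrt(51))/2) + z^2


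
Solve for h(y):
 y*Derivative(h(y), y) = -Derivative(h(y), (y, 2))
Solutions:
 h(y) = C1 + C2*erf(sqrt(2)*y/2)


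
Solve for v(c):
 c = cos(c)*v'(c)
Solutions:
 v(c) = C1 + Integral(c/cos(c), c)


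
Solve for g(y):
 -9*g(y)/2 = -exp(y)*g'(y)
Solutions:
 g(y) = C1*exp(-9*exp(-y)/2)


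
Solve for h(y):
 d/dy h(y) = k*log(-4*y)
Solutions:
 h(y) = C1 + k*y*log(-y) + k*y*(-1 + 2*log(2))


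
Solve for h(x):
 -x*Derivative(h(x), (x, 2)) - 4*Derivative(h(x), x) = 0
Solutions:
 h(x) = C1 + C2/x^3


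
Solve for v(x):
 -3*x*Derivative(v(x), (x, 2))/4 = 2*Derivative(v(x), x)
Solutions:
 v(x) = C1 + C2/x^(5/3)


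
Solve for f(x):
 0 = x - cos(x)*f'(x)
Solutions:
 f(x) = C1 + Integral(x/cos(x), x)


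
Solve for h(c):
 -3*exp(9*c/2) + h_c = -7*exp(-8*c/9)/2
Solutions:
 h(c) = C1 + 2*exp(9*c/2)/3 + 63*exp(-8*c/9)/16


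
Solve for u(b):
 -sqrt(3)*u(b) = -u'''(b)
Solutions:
 u(b) = C3*exp(3^(1/6)*b) + (C1*sin(3^(2/3)*b/2) + C2*cos(3^(2/3)*b/2))*exp(-3^(1/6)*b/2)


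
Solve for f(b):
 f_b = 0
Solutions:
 f(b) = C1


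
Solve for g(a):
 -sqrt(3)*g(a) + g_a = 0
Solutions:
 g(a) = C1*exp(sqrt(3)*a)


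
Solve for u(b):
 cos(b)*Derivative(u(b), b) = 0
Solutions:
 u(b) = C1


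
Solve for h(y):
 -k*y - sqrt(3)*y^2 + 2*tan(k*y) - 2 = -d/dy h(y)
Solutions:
 h(y) = C1 + k*y^2/2 + sqrt(3)*y^3/3 + 2*y - 2*Piecewise((-log(cos(k*y))/k, Ne(k, 0)), (0, True))


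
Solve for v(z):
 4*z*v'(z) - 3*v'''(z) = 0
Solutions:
 v(z) = C1 + Integral(C2*airyai(6^(2/3)*z/3) + C3*airybi(6^(2/3)*z/3), z)


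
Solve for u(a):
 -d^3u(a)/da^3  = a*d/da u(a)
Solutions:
 u(a) = C1 + Integral(C2*airyai(-a) + C3*airybi(-a), a)


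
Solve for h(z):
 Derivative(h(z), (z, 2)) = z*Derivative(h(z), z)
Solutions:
 h(z) = C1 + C2*erfi(sqrt(2)*z/2)


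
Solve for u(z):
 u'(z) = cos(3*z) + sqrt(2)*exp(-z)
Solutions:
 u(z) = C1 + sin(3*z)/3 - sqrt(2)*exp(-z)


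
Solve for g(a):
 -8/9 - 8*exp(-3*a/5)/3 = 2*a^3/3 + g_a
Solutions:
 g(a) = C1 - a^4/6 - 8*a/9 + 40*exp(-3*a/5)/9


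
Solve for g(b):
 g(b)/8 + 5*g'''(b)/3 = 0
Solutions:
 g(b) = C3*exp(-3^(1/3)*5^(2/3)*b/10) + (C1*sin(3^(5/6)*5^(2/3)*b/20) + C2*cos(3^(5/6)*5^(2/3)*b/20))*exp(3^(1/3)*5^(2/3)*b/20)


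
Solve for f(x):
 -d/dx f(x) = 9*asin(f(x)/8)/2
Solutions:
 Integral(1/asin(_y/8), (_y, f(x))) = C1 - 9*x/2


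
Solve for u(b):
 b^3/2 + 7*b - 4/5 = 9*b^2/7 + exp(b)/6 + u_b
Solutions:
 u(b) = C1 + b^4/8 - 3*b^3/7 + 7*b^2/2 - 4*b/5 - exp(b)/6


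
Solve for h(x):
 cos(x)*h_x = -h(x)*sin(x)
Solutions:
 h(x) = C1*cos(x)


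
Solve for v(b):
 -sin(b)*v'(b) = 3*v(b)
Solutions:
 v(b) = C1*(cos(b) + 1)^(3/2)/(cos(b) - 1)^(3/2)


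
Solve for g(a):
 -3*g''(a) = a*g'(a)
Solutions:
 g(a) = C1 + C2*erf(sqrt(6)*a/6)


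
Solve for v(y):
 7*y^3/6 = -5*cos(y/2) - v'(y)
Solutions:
 v(y) = C1 - 7*y^4/24 - 10*sin(y/2)


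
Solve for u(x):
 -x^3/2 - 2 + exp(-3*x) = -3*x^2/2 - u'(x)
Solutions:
 u(x) = C1 + x^4/8 - x^3/2 + 2*x + exp(-3*x)/3


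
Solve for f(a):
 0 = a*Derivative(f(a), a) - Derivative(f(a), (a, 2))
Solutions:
 f(a) = C1 + C2*erfi(sqrt(2)*a/2)


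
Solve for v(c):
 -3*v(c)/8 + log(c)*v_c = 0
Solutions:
 v(c) = C1*exp(3*li(c)/8)


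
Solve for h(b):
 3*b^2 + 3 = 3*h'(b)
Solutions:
 h(b) = C1 + b^3/3 + b


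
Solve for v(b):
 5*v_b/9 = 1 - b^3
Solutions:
 v(b) = C1 - 9*b^4/20 + 9*b/5


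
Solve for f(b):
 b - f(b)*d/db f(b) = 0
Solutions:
 f(b) = -sqrt(C1 + b^2)
 f(b) = sqrt(C1 + b^2)


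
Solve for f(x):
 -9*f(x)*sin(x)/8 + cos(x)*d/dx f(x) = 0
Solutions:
 f(x) = C1/cos(x)^(9/8)


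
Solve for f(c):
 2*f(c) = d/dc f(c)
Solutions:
 f(c) = C1*exp(2*c)


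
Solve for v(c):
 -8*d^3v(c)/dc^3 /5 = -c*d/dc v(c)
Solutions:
 v(c) = C1 + Integral(C2*airyai(5^(1/3)*c/2) + C3*airybi(5^(1/3)*c/2), c)


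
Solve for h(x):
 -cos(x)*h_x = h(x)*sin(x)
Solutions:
 h(x) = C1*cos(x)


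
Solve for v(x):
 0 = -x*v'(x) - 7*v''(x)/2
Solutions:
 v(x) = C1 + C2*erf(sqrt(7)*x/7)


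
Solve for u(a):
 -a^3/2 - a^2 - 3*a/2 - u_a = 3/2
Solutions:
 u(a) = C1 - a^4/8 - a^3/3 - 3*a^2/4 - 3*a/2


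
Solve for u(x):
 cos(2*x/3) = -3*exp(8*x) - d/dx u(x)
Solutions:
 u(x) = C1 - 3*exp(8*x)/8 - 3*sin(2*x/3)/2


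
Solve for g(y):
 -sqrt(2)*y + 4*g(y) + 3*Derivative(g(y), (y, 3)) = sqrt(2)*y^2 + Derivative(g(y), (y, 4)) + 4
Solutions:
 g(y) = C1*exp(y*(-2^(1/3)*(3*sqrt(57) + 23)^(1/3) - 2*2^(2/3)/(3*sqrt(57) + 23)^(1/3) + 8)/6)*sin(2^(1/3)*sqrt(3)*y*(-(3*sqrt(57) + 23)^(1/3) + 2*2^(1/3)/(3*sqrt(57) + 23)^(1/3))/6) + C2*exp(y*(-2^(1/3)*(3*sqrt(57) + 23)^(1/3) - 2*2^(2/3)/(3*sqrt(57) + 23)^(1/3) + 8)/6)*cos(2^(1/3)*sqrt(3)*y*(-(3*sqrt(57) + 23)^(1/3) + 2*2^(1/3)/(3*sqrt(57) + 23)^(1/3))/6) + C3*exp(-y) + C4*exp(y*(2*2^(2/3)/(3*sqrt(57) + 23)^(1/3) + 4 + 2^(1/3)*(3*sqrt(57) + 23)^(1/3))/3) + sqrt(2)*y^2/4 + sqrt(2)*y/4 + 1


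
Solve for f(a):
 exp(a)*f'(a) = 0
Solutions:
 f(a) = C1


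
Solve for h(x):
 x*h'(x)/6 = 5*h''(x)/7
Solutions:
 h(x) = C1 + C2*erfi(sqrt(105)*x/30)


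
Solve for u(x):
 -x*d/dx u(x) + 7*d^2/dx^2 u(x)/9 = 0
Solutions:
 u(x) = C1 + C2*erfi(3*sqrt(14)*x/14)


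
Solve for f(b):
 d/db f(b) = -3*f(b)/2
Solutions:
 f(b) = C1*exp(-3*b/2)


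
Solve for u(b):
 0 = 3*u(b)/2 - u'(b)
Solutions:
 u(b) = C1*exp(3*b/2)


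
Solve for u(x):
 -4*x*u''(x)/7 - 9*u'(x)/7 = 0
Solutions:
 u(x) = C1 + C2/x^(5/4)


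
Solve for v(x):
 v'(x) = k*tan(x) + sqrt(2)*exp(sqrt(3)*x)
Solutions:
 v(x) = C1 - k*log(cos(x)) + sqrt(6)*exp(sqrt(3)*x)/3


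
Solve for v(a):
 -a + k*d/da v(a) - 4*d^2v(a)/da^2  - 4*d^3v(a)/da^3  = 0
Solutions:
 v(a) = C1 + C2*exp(a*(sqrt(k + 1) - 1)/2) + C3*exp(-a*(sqrt(k + 1) + 1)/2) + a^2/(2*k) + 4*a/k^2


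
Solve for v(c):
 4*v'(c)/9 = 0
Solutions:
 v(c) = C1


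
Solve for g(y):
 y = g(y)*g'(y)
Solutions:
 g(y) = -sqrt(C1 + y^2)
 g(y) = sqrt(C1 + y^2)


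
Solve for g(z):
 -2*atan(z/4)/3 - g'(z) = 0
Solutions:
 g(z) = C1 - 2*z*atan(z/4)/3 + 4*log(z^2 + 16)/3


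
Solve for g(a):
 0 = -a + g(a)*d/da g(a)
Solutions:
 g(a) = -sqrt(C1 + a^2)
 g(a) = sqrt(C1 + a^2)


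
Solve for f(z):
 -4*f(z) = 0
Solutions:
 f(z) = 0


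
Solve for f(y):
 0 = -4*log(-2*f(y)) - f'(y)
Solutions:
 Integral(1/(log(-_y) + log(2)), (_y, f(y)))/4 = C1 - y


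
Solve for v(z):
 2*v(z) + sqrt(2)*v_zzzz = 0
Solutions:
 v(z) = (C1*sin(2^(5/8)*z/2) + C2*cos(2^(5/8)*z/2))*exp(-2^(5/8)*z/2) + (C3*sin(2^(5/8)*z/2) + C4*cos(2^(5/8)*z/2))*exp(2^(5/8)*z/2)


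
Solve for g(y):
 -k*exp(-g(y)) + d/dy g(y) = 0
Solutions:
 g(y) = log(C1 + k*y)


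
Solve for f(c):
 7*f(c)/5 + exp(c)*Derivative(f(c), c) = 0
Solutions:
 f(c) = C1*exp(7*exp(-c)/5)


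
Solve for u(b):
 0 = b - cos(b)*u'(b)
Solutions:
 u(b) = C1 + Integral(b/cos(b), b)


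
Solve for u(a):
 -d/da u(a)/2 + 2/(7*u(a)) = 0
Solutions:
 u(a) = -sqrt(C1 + 56*a)/7
 u(a) = sqrt(C1 + 56*a)/7


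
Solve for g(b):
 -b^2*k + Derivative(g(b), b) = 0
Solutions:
 g(b) = C1 + b^3*k/3


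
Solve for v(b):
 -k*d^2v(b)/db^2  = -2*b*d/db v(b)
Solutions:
 v(b) = C1 + C2*erf(b*sqrt(-1/k))/sqrt(-1/k)


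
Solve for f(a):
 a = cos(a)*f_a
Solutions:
 f(a) = C1 + Integral(a/cos(a), a)


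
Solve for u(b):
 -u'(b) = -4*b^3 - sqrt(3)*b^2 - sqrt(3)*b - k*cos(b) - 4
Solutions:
 u(b) = C1 + b^4 + sqrt(3)*b^3/3 + sqrt(3)*b^2/2 + 4*b + k*sin(b)


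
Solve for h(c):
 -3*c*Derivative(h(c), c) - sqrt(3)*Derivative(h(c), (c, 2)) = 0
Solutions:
 h(c) = C1 + C2*erf(sqrt(2)*3^(1/4)*c/2)


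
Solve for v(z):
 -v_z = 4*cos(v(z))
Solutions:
 v(z) = pi - asin((C1 + exp(8*z))/(C1 - exp(8*z)))
 v(z) = asin((C1 + exp(8*z))/(C1 - exp(8*z)))


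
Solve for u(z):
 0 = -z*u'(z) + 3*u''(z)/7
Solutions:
 u(z) = C1 + C2*erfi(sqrt(42)*z/6)


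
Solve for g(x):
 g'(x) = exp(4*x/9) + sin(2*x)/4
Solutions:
 g(x) = C1 + 9*exp(4*x/9)/4 - cos(2*x)/8


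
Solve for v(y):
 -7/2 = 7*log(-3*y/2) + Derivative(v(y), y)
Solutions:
 v(y) = C1 - 7*y*log(-y) + y*(-7*log(3) + 7/2 + 7*log(2))


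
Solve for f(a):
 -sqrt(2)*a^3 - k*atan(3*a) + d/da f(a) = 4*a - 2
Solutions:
 f(a) = C1 + sqrt(2)*a^4/4 + 2*a^2 - 2*a + k*(a*atan(3*a) - log(9*a^2 + 1)/6)


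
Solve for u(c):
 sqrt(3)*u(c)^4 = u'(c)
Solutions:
 u(c) = (-1/(C1 + 3*sqrt(3)*c))^(1/3)
 u(c) = (-1/(C1 + sqrt(3)*c))^(1/3)*(-3^(2/3) - 3*3^(1/6)*I)/6
 u(c) = (-1/(C1 + sqrt(3)*c))^(1/3)*(-3^(2/3) + 3*3^(1/6)*I)/6


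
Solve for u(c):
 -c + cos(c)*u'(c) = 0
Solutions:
 u(c) = C1 + Integral(c/cos(c), c)


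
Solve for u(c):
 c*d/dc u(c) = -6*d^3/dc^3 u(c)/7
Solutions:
 u(c) = C1 + Integral(C2*airyai(-6^(2/3)*7^(1/3)*c/6) + C3*airybi(-6^(2/3)*7^(1/3)*c/6), c)


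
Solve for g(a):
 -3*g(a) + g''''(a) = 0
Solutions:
 g(a) = C1*exp(-3^(1/4)*a) + C2*exp(3^(1/4)*a) + C3*sin(3^(1/4)*a) + C4*cos(3^(1/4)*a)


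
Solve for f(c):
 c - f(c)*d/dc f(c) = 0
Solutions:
 f(c) = -sqrt(C1 + c^2)
 f(c) = sqrt(C1 + c^2)


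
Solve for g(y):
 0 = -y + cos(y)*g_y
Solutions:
 g(y) = C1 + Integral(y/cos(y), y)


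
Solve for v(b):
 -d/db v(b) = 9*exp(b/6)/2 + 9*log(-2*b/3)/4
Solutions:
 v(b) = C1 - 9*b*log(-b)/4 + 9*b*(-log(2) + 1 + log(3))/4 - 27*exp(b/6)


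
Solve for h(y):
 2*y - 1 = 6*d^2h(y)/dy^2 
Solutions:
 h(y) = C1 + C2*y + y^3/18 - y^2/12


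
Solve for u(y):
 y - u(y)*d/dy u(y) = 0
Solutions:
 u(y) = -sqrt(C1 + y^2)
 u(y) = sqrt(C1 + y^2)


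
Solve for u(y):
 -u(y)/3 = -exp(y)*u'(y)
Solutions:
 u(y) = C1*exp(-exp(-y)/3)


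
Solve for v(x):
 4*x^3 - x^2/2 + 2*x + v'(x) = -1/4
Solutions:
 v(x) = C1 - x^4 + x^3/6 - x^2 - x/4


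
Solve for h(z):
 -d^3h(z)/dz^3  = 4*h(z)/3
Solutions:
 h(z) = C3*exp(-6^(2/3)*z/3) + (C1*sin(2^(2/3)*3^(1/6)*z/2) + C2*cos(2^(2/3)*3^(1/6)*z/2))*exp(6^(2/3)*z/6)


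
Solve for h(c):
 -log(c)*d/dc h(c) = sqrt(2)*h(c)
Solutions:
 h(c) = C1*exp(-sqrt(2)*li(c))


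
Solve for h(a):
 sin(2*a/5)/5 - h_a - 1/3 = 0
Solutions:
 h(a) = C1 - a/3 - cos(2*a/5)/2


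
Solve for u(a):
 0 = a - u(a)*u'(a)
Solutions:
 u(a) = -sqrt(C1 + a^2)
 u(a) = sqrt(C1 + a^2)


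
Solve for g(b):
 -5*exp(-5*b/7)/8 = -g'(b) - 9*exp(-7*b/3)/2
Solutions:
 g(b) = C1 + 27*exp(-7*b/3)/14 - 7*exp(-5*b/7)/8


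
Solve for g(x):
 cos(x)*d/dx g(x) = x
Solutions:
 g(x) = C1 + Integral(x/cos(x), x)


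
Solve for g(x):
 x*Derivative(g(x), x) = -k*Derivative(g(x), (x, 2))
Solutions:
 g(x) = C1 + C2*sqrt(k)*erf(sqrt(2)*x*sqrt(1/k)/2)


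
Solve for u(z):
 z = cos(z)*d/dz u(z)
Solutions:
 u(z) = C1 + Integral(z/cos(z), z)


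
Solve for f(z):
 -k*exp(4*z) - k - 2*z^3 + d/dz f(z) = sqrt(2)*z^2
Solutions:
 f(z) = C1 + k*z + k*exp(4*z)/4 + z^4/2 + sqrt(2)*z^3/3


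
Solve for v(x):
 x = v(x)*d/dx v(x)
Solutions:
 v(x) = -sqrt(C1 + x^2)
 v(x) = sqrt(C1 + x^2)


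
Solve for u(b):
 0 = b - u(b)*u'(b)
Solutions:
 u(b) = -sqrt(C1 + b^2)
 u(b) = sqrt(C1 + b^2)


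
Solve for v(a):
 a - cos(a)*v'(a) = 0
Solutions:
 v(a) = C1 + Integral(a/cos(a), a)


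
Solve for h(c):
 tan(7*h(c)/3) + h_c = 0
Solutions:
 h(c) = -3*asin(C1*exp(-7*c/3))/7 + 3*pi/7
 h(c) = 3*asin(C1*exp(-7*c/3))/7


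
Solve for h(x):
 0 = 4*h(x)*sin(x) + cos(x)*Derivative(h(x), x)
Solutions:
 h(x) = C1*cos(x)^4


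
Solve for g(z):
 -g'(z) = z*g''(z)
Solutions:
 g(z) = C1 + C2*log(z)


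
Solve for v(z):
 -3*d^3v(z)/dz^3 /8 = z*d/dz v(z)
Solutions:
 v(z) = C1 + Integral(C2*airyai(-2*3^(2/3)*z/3) + C3*airybi(-2*3^(2/3)*z/3), z)


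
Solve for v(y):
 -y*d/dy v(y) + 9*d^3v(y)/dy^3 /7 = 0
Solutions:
 v(y) = C1 + Integral(C2*airyai(21^(1/3)*y/3) + C3*airybi(21^(1/3)*y/3), y)


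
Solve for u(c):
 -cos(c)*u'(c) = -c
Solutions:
 u(c) = C1 + Integral(c/cos(c), c)


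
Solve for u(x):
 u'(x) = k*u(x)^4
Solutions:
 u(x) = (-1/(C1 + 3*k*x))^(1/3)
 u(x) = (-1/(C1 + k*x))^(1/3)*(-3^(2/3) - 3*3^(1/6)*I)/6
 u(x) = (-1/(C1 + k*x))^(1/3)*(-3^(2/3) + 3*3^(1/6)*I)/6


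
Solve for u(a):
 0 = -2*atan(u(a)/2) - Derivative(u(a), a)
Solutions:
 Integral(1/atan(_y/2), (_y, u(a))) = C1 - 2*a


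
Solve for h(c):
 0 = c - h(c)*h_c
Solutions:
 h(c) = -sqrt(C1 + c^2)
 h(c) = sqrt(C1 + c^2)


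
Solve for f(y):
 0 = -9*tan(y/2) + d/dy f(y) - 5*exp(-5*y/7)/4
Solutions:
 f(y) = C1 + 9*log(tan(y/2)^2 + 1) - 7*exp(-5*y/7)/4


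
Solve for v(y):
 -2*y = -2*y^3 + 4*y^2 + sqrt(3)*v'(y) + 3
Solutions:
 v(y) = C1 + sqrt(3)*y^4/6 - 4*sqrt(3)*y^3/9 - sqrt(3)*y^2/3 - sqrt(3)*y


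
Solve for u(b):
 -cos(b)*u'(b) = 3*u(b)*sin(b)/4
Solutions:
 u(b) = C1*cos(b)^(3/4)


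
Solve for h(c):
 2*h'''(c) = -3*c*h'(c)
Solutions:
 h(c) = C1 + Integral(C2*airyai(-2^(2/3)*3^(1/3)*c/2) + C3*airybi(-2^(2/3)*3^(1/3)*c/2), c)


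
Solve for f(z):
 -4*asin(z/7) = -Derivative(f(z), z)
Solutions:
 f(z) = C1 + 4*z*asin(z/7) + 4*sqrt(49 - z^2)


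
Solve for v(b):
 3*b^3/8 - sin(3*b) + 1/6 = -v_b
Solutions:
 v(b) = C1 - 3*b^4/32 - b/6 - cos(3*b)/3


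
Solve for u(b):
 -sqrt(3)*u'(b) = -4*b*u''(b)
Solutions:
 u(b) = C1 + C2*b^(sqrt(3)/4 + 1)


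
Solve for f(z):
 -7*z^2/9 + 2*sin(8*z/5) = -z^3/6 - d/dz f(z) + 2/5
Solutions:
 f(z) = C1 - z^4/24 + 7*z^3/27 + 2*z/5 + 5*cos(8*z/5)/4


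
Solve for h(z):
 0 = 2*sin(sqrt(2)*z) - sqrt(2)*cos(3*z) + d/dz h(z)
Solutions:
 h(z) = C1 + sqrt(2)*sin(3*z)/3 + sqrt(2)*cos(sqrt(2)*z)


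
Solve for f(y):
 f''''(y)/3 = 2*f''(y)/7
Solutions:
 f(y) = C1 + C2*y + C3*exp(-sqrt(42)*y/7) + C4*exp(sqrt(42)*y/7)


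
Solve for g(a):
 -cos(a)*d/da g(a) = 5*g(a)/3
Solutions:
 g(a) = C1*(sin(a) - 1)^(5/6)/(sin(a) + 1)^(5/6)


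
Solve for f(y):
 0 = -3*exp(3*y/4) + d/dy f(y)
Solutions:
 f(y) = C1 + 4*exp(3*y/4)


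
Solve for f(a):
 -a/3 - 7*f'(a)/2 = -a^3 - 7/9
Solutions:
 f(a) = C1 + a^4/14 - a^2/21 + 2*a/9


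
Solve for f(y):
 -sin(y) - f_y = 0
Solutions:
 f(y) = C1 + cos(y)


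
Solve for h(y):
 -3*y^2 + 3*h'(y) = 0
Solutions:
 h(y) = C1 + y^3/3


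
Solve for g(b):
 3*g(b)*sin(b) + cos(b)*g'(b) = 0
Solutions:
 g(b) = C1*cos(b)^3


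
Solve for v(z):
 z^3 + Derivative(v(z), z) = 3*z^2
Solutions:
 v(z) = C1 - z^4/4 + z^3


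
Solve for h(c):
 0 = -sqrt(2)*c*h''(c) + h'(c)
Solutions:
 h(c) = C1 + C2*c^(sqrt(2)/2 + 1)


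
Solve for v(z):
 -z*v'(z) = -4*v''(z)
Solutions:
 v(z) = C1 + C2*erfi(sqrt(2)*z/4)


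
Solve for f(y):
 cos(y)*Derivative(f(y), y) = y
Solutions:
 f(y) = C1 + Integral(y/cos(y), y)


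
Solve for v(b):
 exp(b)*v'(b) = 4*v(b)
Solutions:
 v(b) = C1*exp(-4*exp(-b))


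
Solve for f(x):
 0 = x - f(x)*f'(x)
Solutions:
 f(x) = -sqrt(C1 + x^2)
 f(x) = sqrt(C1 + x^2)


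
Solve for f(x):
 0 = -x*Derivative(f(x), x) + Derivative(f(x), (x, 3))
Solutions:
 f(x) = C1 + Integral(C2*airyai(x) + C3*airybi(x), x)


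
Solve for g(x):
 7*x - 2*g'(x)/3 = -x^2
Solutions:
 g(x) = C1 + x^3/2 + 21*x^2/4


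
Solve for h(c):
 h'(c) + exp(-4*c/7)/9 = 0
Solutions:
 h(c) = C1 + 7*exp(-4*c/7)/36


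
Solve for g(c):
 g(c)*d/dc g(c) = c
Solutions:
 g(c) = -sqrt(C1 + c^2)
 g(c) = sqrt(C1 + c^2)


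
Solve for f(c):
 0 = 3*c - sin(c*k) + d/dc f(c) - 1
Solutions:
 f(c) = C1 - 3*c^2/2 + c - cos(c*k)/k


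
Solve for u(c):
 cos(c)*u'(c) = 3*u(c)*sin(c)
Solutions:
 u(c) = C1/cos(c)^3


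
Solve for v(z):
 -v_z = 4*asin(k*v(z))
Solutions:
 Integral(1/asin(_y*k), (_y, v(z))) = C1 - 4*z


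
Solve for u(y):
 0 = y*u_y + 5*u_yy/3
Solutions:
 u(y) = C1 + C2*erf(sqrt(30)*y/10)


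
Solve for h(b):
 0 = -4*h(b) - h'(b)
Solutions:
 h(b) = C1*exp(-4*b)


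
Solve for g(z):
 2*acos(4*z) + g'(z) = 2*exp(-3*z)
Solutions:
 g(z) = C1 - 2*z*acos(4*z) + sqrt(1 - 16*z^2)/2 - 2*exp(-3*z)/3


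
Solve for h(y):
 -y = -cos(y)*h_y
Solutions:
 h(y) = C1 + Integral(y/cos(y), y)


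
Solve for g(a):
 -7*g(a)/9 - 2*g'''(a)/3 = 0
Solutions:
 g(a) = C3*exp(-6^(2/3)*7^(1/3)*a/6) + (C1*sin(2^(2/3)*3^(1/6)*7^(1/3)*a/4) + C2*cos(2^(2/3)*3^(1/6)*7^(1/3)*a/4))*exp(6^(2/3)*7^(1/3)*a/12)


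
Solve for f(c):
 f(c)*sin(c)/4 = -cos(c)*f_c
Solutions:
 f(c) = C1*cos(c)^(1/4)


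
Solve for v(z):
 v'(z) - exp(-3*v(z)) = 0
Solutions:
 v(z) = log(C1 + 3*z)/3
 v(z) = log((-3^(1/3) - 3^(5/6)*I)*(C1 + z)^(1/3)/2)
 v(z) = log((-3^(1/3) + 3^(5/6)*I)*(C1 + z)^(1/3)/2)


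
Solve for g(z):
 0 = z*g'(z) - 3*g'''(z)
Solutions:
 g(z) = C1 + Integral(C2*airyai(3^(2/3)*z/3) + C3*airybi(3^(2/3)*z/3), z)


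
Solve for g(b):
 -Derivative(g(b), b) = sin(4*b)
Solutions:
 g(b) = C1 + cos(4*b)/4


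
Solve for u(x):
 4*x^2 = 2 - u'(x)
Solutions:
 u(x) = C1 - 4*x^3/3 + 2*x


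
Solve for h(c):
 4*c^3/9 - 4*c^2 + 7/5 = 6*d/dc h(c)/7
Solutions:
 h(c) = C1 + 7*c^4/54 - 14*c^3/9 + 49*c/30


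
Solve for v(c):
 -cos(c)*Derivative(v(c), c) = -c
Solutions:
 v(c) = C1 + Integral(c/cos(c), c)


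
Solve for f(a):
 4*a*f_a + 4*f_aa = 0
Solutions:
 f(a) = C1 + C2*erf(sqrt(2)*a/2)


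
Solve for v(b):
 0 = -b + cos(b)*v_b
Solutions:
 v(b) = C1 + Integral(b/cos(b), b)


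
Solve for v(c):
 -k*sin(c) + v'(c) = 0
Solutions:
 v(c) = C1 - k*cos(c)


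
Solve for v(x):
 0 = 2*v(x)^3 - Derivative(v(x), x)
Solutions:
 v(x) = -sqrt(2)*sqrt(-1/(C1 + 2*x))/2
 v(x) = sqrt(2)*sqrt(-1/(C1 + 2*x))/2


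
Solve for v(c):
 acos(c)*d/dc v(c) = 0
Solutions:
 v(c) = C1


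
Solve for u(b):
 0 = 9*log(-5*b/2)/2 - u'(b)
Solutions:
 u(b) = C1 + 9*b*log(-b)/2 + 9*b*(-1 - log(2) + log(5))/2


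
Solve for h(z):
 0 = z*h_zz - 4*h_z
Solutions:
 h(z) = C1 + C2*z^5


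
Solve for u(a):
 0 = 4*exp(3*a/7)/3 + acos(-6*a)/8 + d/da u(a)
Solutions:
 u(a) = C1 - a*acos(-6*a)/8 - sqrt(1 - 36*a^2)/48 - 28*exp(3*a/7)/9
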